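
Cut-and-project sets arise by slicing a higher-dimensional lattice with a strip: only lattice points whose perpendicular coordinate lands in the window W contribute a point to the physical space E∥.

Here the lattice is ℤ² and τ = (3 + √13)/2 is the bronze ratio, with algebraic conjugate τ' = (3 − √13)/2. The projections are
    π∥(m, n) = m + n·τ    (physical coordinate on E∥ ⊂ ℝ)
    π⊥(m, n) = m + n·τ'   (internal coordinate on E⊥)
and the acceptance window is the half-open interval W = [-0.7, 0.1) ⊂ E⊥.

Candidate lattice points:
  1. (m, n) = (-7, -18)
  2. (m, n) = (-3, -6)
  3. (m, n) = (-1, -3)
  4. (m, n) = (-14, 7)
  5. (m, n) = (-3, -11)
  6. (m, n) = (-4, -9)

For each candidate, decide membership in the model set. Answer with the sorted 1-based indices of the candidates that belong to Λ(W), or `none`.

Numerically τ ≈ 3.3028 and τ' = −1/τ ≈ -0.3028.
candidate 1: (m,n)=(-7,-18) → π∥ = -7-18·τ ≈ -66.4500, π⊥ = -7-18·τ' ≈ -1.5500 ∉ [-0.7, 0.1) ⇒ out
candidate 2: (m,n)=(-3,-6) → π∥ = -3-6·τ ≈ -22.8167, π⊥ = -3-6·τ' ≈ -1.1833 ∉ [-0.7, 0.1) ⇒ out
candidate 3: (m,n)=(-1,-3) → π∥ = -1-3·τ ≈ -10.9083, π⊥ = -1-3·τ' ≈ -0.0917 ∈ [-0.7, 0.1) ⇒ IN Λ
candidate 4: (m,n)=(-14,7) → π∥ = -14+7·τ ≈ 9.1194, π⊥ = -14+7·τ' ≈ -16.1194 ∉ [-0.7, 0.1) ⇒ out
candidate 5: (m,n)=(-3,-11) → π∥ = -3-11·τ ≈ -39.3305, π⊥ = -3-11·τ' ≈ 0.3305 ∉ [-0.7, 0.1) ⇒ out
candidate 6: (m,n)=(-4,-9) → π∥ = -4-9·τ ≈ -33.7250, π⊥ = -4-9·τ' ≈ -1.2750 ∉ [-0.7, 0.1) ⇒ out

3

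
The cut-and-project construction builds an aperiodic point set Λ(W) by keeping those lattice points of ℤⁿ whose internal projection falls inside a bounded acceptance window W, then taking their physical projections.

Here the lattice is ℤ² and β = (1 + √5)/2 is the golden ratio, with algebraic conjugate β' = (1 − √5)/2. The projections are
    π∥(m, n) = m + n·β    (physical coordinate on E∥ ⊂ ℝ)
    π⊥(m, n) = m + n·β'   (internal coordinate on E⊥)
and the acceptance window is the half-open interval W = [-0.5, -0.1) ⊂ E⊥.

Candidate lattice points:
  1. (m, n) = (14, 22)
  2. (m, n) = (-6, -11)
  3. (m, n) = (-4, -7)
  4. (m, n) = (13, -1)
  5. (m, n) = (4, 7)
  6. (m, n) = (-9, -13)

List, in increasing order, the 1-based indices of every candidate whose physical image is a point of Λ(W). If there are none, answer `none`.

Compute β' = (1−√5)/2 = -0.618034, so π⊥(m,n) = m -0.618034·n.
[1] lift (14,22): star map gives 0.403252; window check -0.5 ≤ 0.403252 < -0.1 is false → out
[2] lift (-6,-11): star map gives 0.798374; window check -0.5 ≤ 0.798374 < -0.1 is false → out
[3] lift (-4,-7): star map gives 0.326238; window check -0.5 ≤ 0.326238 < -0.1 is false → out
[4] lift (13,-1): star map gives 13.618034; window check -0.5 ≤ 13.618034 < -0.1 is false → out
[5] lift (4,7): star map gives -0.326238; window check -0.5 ≤ -0.326238 < -0.1 is true → IN Λ
[6] lift (-9,-13): star map gives -0.965558; window check -0.5 ≤ -0.965558 < -0.1 is false → out

5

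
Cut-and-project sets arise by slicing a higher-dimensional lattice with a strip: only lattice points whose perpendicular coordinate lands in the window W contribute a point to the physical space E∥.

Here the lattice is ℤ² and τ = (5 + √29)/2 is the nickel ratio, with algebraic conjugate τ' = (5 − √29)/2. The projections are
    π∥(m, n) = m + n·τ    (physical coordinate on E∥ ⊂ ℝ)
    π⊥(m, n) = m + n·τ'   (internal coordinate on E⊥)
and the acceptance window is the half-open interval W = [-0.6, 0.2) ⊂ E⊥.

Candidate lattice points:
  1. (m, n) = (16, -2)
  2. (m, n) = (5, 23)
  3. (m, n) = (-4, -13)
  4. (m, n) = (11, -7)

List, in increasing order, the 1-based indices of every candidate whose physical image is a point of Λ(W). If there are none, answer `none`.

τ' = (5−√29)/2 ≈ -0.192582.
[1] lift (16,-2): star map gives 16.385165; window check -0.6 ≤ 16.385165 < 0.2 is false → out
[2] lift (5,23): star map gives 0.570605; window check -0.6 ≤ 0.570605 < 0.2 is false → out
[3] lift (-4,-13): star map gives -1.496429; window check -0.6 ≤ -1.496429 < 0.2 is false → out
[4] lift (11,-7): star map gives 12.348077; window check -0.6 ≤ 12.348077 < 0.2 is false → out

none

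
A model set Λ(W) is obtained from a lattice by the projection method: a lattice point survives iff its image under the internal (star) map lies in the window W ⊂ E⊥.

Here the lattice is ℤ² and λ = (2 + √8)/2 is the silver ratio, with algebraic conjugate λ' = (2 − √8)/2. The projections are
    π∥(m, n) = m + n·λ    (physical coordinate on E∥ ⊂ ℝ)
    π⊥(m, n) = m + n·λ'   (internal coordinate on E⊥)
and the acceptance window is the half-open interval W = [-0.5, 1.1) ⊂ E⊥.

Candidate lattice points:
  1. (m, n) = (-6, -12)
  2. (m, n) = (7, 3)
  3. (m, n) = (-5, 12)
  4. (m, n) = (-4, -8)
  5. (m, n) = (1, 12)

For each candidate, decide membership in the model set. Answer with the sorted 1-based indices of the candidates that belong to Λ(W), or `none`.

none

Numerically λ ≈ 2.41421 and λ' = −1/λ ≈ -0.41421.
candidate 1: (m,n)=(-6,-12) → π∥ = -6-12·λ ≈ -34.97056, π⊥ = -6-12·λ' ≈ -1.02944 ∉ [-0.5, 1.1) ⇒ out
candidate 2: (m,n)=(7,3) → π∥ = 7+3·λ ≈ 14.24264, π⊥ = 7+3·λ' ≈ 5.75736 ∉ [-0.5, 1.1) ⇒ out
candidate 3: (m,n)=(-5,12) → π∥ = -5+12·λ ≈ 23.97056, π⊥ = -5+12·λ' ≈ -9.97056 ∉ [-0.5, 1.1) ⇒ out
candidate 4: (m,n)=(-4,-8) → π∥ = -4-8·λ ≈ -23.31371, π⊥ = -4-8·λ' ≈ -0.68629 ∉ [-0.5, 1.1) ⇒ out
candidate 5: (m,n)=(1,12) → π∥ = 1+12·λ ≈ 29.97056, π⊥ = 1+12·λ' ≈ -3.97056 ∉ [-0.5, 1.1) ⇒ out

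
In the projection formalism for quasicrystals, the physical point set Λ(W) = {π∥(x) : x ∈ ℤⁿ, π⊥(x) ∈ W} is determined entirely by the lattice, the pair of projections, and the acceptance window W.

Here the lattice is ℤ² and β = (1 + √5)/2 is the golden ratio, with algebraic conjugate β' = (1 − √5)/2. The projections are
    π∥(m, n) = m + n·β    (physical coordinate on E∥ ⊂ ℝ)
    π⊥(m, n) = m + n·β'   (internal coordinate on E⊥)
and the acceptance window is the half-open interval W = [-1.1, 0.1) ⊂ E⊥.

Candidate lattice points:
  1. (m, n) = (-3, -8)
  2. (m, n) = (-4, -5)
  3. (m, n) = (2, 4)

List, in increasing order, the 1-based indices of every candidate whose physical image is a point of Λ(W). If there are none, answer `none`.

Numerically β ≈ 1.618034 and β' = −1/β ≈ -0.618034.
candidate 1: (m,n)=(-3,-8) → π∥ = -3-8·β ≈ -15.944272, π⊥ = -3-8·β' ≈ 1.944272 ∉ [-1.1, 0.1) ⇒ out
candidate 2: (m,n)=(-4,-5) → π∥ = -4-5·β ≈ -12.090170, π⊥ = -4-5·β' ≈ -0.909830 ∈ [-1.1, 0.1) ⇒ IN Λ
candidate 3: (m,n)=(2,4) → π∥ = 2+4·β ≈ 8.472136, π⊥ = 2+4·β' ≈ -0.472136 ∈ [-1.1, 0.1) ⇒ IN Λ

2, 3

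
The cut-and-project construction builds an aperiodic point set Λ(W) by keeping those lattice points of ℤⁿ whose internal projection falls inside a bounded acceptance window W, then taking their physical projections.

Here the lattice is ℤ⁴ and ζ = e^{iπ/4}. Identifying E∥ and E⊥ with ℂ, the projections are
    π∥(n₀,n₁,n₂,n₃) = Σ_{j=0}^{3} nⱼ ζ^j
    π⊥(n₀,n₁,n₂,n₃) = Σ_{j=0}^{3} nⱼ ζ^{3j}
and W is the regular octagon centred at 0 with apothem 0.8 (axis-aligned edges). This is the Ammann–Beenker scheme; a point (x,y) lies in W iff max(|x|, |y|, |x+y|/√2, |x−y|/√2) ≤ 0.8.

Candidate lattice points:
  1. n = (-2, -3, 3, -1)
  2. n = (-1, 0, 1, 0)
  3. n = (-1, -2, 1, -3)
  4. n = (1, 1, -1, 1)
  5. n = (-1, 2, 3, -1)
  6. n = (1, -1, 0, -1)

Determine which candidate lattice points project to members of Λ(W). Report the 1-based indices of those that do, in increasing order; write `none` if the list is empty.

With ζ = e^{iπ/4} the internal vectors are ζ^0,ζ^3,ζ^6,ζ^9.
#1 (-2, -3, 3, -1): internal (-0.58579, -5.82843); octagon support 5.82843 vs apothem 0.8 → ∉ W
#2 (-1, 0, 1, 0): internal (-1.00000, -1.00000); octagon support 1.41421 vs apothem 0.8 → ∉ W
#3 (-1, -2, 1, -3): internal (-1.70711, -4.53553); octagon support 4.53553 vs apothem 0.8 → ∉ W
#4 (1, 1, -1, 1): internal (1.00000, 2.41421); octagon support 2.41421 vs apothem 0.8 → ∉ W
#5 (-1, 2, 3, -1): internal (-3.12132, -2.29289); octagon support 3.82843 vs apothem 0.8 → ∉ W
#6 (1, -1, 0, -1): internal (1.00000, -1.41421); octagon support 1.70711 vs apothem 0.8 → ∉ W

none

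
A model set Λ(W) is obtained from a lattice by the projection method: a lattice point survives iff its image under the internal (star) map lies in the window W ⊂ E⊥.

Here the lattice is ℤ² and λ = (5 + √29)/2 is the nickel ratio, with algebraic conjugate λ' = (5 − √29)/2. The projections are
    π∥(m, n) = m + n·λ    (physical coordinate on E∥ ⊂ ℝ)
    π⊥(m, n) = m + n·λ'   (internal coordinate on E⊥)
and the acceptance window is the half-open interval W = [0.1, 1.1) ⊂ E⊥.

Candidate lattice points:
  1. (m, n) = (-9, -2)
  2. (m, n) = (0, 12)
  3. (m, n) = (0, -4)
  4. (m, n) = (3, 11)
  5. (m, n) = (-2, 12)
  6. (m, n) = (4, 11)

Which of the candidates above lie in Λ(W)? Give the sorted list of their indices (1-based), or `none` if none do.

Numerically λ ≈ 5.1926 and λ' = −1/λ ≈ -0.1926.
[1] lift (-9,-2): star map gives -8.6148; window check 0.1 ≤ -8.6148 < 1.1 is false → out
[2] lift (0,12): star map gives -2.3110; window check 0.1 ≤ -2.3110 < 1.1 is false → out
[3] lift (0,-4): star map gives 0.7703; window check 0.1 ≤ 0.7703 < 1.1 is true → IN Λ
[4] lift (3,11): star map gives 0.8816; window check 0.1 ≤ 0.8816 < 1.1 is true → IN Λ
[5] lift (-2,12): star map gives -4.3110; window check 0.1 ≤ -4.3110 < 1.1 is false → out
[6] lift (4,11): star map gives 1.8816; window check 0.1 ≤ 1.8816 < 1.1 is false → out

3, 4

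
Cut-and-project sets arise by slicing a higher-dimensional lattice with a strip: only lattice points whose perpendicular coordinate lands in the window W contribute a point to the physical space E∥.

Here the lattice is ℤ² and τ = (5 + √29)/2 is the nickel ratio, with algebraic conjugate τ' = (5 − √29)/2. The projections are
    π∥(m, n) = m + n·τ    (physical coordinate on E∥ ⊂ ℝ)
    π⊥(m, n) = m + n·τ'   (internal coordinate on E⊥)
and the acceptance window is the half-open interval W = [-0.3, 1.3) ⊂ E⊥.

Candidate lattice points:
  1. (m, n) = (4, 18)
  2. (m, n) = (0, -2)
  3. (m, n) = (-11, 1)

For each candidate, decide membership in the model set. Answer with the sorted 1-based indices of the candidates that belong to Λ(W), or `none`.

Compute τ' = (5−√29)/2 = -0.19258, so π⊥(m,n) = m -0.19258·n.
[1] lift (4,18): star map gives 0.53352; window check -0.3 ≤ 0.53352 < 1.3 is true → IN Λ
[2] lift (0,-2): star map gives 0.38516; window check -0.3 ≤ 0.38516 < 1.3 is true → IN Λ
[3] lift (-11,1): star map gives -11.19258; window check -0.3 ≤ -11.19258 < 1.3 is false → out

1, 2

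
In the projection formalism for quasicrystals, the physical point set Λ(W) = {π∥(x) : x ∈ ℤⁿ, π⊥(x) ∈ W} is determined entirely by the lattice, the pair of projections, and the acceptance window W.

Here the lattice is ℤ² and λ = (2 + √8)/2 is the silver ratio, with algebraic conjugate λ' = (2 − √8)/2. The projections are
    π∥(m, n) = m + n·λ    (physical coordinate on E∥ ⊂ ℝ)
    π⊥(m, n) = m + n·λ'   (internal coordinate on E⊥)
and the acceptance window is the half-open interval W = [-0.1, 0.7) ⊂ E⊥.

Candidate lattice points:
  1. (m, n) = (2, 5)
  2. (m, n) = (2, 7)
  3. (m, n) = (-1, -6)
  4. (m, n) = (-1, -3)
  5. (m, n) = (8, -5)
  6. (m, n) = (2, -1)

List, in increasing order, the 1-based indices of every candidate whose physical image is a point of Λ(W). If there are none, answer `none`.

1, 4

Compute λ' = (2−√8)/2 = -0.4142, so π⊥(m,n) = m -0.4142·n.
[1] lift (2,5): star map gives -0.0711; window check -0.1 ≤ -0.0711 < 0.7 is true → IN Λ
[2] lift (2,7): star map gives -0.8995; window check -0.1 ≤ -0.8995 < 0.7 is false → out
[3] lift (-1,-6): star map gives 1.4853; window check -0.1 ≤ 1.4853 < 0.7 is false → out
[4] lift (-1,-3): star map gives 0.2426; window check -0.1 ≤ 0.2426 < 0.7 is true → IN Λ
[5] lift (8,-5): star map gives 10.0711; window check -0.1 ≤ 10.0711 < 0.7 is false → out
[6] lift (2,-1): star map gives 2.4142; window check -0.1 ≤ 2.4142 < 0.7 is false → out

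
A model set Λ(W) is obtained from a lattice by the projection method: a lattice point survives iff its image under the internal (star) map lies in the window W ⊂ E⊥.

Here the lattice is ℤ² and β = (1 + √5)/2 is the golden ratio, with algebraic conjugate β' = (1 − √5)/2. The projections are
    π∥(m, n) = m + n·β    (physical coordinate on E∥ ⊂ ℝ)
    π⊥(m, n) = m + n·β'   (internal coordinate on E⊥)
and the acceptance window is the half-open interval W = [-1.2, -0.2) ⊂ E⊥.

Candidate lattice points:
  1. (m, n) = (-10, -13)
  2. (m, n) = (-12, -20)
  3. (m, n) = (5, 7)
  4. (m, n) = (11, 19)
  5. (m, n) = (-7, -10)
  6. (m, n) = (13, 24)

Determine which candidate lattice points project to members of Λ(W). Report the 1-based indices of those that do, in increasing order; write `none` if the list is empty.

4, 5

β' = (1−√5)/2 ≈ -0.6180.
#1 (-10,-13): internal coord -10 + (-13)·β' = -1.9656; -1.9656 ∉ [-1.2, -0.2) → out
#2 (-12,-20): internal coord -12 + (-20)·β' = +0.3607; +0.3607 ∉ [-1.2, -0.2) → out
#3 (5,7): internal coord 5 + (7)·β' = +0.6738; +0.6738 ∉ [-1.2, -0.2) → out
#4 (11,19): internal coord 11 + (19)·β' = -0.7426; -0.7426 ∈ [-1.2, -0.2) → IN Λ
#5 (-7,-10): internal coord -7 + (-10)·β' = -0.8197; -0.8197 ∈ [-1.2, -0.2) → IN Λ
#6 (13,24): internal coord 13 + (24)·β' = -1.8328; -1.8328 ∉ [-1.2, -0.2) → out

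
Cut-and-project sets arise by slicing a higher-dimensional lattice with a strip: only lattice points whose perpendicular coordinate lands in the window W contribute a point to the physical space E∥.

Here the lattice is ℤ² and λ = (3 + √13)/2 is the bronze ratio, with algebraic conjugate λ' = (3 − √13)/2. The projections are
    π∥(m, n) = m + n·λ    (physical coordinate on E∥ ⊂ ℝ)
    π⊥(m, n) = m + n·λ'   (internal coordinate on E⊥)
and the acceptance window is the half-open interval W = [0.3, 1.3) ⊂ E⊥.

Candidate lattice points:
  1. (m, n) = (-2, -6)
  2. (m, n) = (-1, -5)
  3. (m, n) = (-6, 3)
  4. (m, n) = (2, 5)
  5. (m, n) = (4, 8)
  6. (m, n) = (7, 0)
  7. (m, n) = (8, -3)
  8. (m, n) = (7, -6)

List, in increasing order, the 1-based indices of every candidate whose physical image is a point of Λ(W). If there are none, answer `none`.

2, 4

Compute λ' = (3−√13)/2 = -0.3028, so π⊥(m,n) = m -0.3028·n.
candidate 1: (m,n)=(-2,-6) → π∥ = -2-6·λ ≈ -21.8167, π⊥ = -2-6·λ' ≈ -0.1833 ∉ [0.3, 1.3) ⇒ out
candidate 2: (m,n)=(-1,-5) → π∥ = -1-5·λ ≈ -17.5139, π⊥ = -1-5·λ' ≈ 0.5139 ∈ [0.3, 1.3) ⇒ IN Λ
candidate 3: (m,n)=(-6,3) → π∥ = -6+3·λ ≈ 3.9083, π⊥ = -6+3·λ' ≈ -6.9083 ∉ [0.3, 1.3) ⇒ out
candidate 4: (m,n)=(2,5) → π∥ = 2+5·λ ≈ 18.5139, π⊥ = 2+5·λ' ≈ 0.4861 ∈ [0.3, 1.3) ⇒ IN Λ
candidate 5: (m,n)=(4,8) → π∥ = 4+8·λ ≈ 30.4222, π⊥ = 4+8·λ' ≈ 1.5778 ∉ [0.3, 1.3) ⇒ out
candidate 6: (m,n)=(7,0) → π∥ = 7+0·λ ≈ 7.0000, π⊥ = 7+0·λ' ≈ 7.0000 ∉ [0.3, 1.3) ⇒ out
candidate 7: (m,n)=(8,-3) → π∥ = 8-3·λ ≈ -1.9083, π⊥ = 8-3·λ' ≈ 8.9083 ∉ [0.3, 1.3) ⇒ out
candidate 8: (m,n)=(7,-6) → π∥ = 7-6·λ ≈ -12.8167, π⊥ = 7-6·λ' ≈ 8.8167 ∉ [0.3, 1.3) ⇒ out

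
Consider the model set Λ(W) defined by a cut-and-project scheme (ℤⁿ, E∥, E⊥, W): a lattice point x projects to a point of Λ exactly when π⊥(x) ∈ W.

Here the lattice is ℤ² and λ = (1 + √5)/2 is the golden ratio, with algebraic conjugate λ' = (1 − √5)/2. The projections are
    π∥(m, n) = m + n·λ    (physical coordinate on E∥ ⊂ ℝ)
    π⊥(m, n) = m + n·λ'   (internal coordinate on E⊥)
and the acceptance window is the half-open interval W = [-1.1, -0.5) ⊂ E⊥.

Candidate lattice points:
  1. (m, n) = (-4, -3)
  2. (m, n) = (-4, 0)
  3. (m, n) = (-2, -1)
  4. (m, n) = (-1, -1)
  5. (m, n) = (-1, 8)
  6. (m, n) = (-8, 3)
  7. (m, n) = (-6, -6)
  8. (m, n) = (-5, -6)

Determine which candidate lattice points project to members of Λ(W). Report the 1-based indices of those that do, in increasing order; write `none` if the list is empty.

Compute λ' = (1−√5)/2 = -0.61803, so π⊥(m,n) = m -0.61803·n.
candidate 1: (m,n)=(-4,-3) → π∥ = -4-3·λ ≈ -8.85410, π⊥ = -4-3·λ' ≈ -2.14590 ∉ [-1.1, -0.5) ⇒ out
candidate 2: (m,n)=(-4,0) → π∥ = -4+0·λ ≈ -4.00000, π⊥ = -4+0·λ' ≈ -4.00000 ∉ [-1.1, -0.5) ⇒ out
candidate 3: (m,n)=(-2,-1) → π∥ = -2-1·λ ≈ -3.61803, π⊥ = -2-1·λ' ≈ -1.38197 ∉ [-1.1, -0.5) ⇒ out
candidate 4: (m,n)=(-1,-1) → π∥ = -1-1·λ ≈ -2.61803, π⊥ = -1-1·λ' ≈ -0.38197 ∉ [-1.1, -0.5) ⇒ out
candidate 5: (m,n)=(-1,8) → π∥ = -1+8·λ ≈ 11.94427, π⊥ = -1+8·λ' ≈ -5.94427 ∉ [-1.1, -0.5) ⇒ out
candidate 6: (m,n)=(-8,3) → π∥ = -8+3·λ ≈ -3.14590, π⊥ = -8+3·λ' ≈ -9.85410 ∉ [-1.1, -0.5) ⇒ out
candidate 7: (m,n)=(-6,-6) → π∥ = -6-6·λ ≈ -15.70820, π⊥ = -6-6·λ' ≈ -2.29180 ∉ [-1.1, -0.5) ⇒ out
candidate 8: (m,n)=(-5,-6) → π∥ = -5-6·λ ≈ -14.70820, π⊥ = -5-6·λ' ≈ -1.29180 ∉ [-1.1, -0.5) ⇒ out

none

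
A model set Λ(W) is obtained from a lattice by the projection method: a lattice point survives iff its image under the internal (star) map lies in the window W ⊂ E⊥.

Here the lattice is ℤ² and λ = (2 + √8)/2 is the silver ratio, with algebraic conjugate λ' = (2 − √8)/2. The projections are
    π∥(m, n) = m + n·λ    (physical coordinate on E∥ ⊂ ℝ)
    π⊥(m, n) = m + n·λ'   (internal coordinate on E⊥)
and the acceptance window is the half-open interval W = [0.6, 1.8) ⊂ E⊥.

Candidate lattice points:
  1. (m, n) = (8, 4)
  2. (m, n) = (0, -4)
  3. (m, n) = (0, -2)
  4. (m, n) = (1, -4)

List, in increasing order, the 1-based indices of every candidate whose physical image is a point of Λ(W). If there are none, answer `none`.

2, 3

λ' = (2−√8)/2 ≈ -0.414214.
candidate 1: (m,n)=(8,4) → π∥ = 8+4·λ ≈ 17.656854, π⊥ = 8+4·λ' ≈ 6.343146 ∉ [0.6, 1.8) ⇒ out
candidate 2: (m,n)=(0,-4) → π∥ = 0-4·λ ≈ -9.656854, π⊥ = 0-4·λ' ≈ 1.656854 ∈ [0.6, 1.8) ⇒ IN Λ
candidate 3: (m,n)=(0,-2) → π∥ = 0-2·λ ≈ -4.828427, π⊥ = 0-2·λ' ≈ 0.828427 ∈ [0.6, 1.8) ⇒ IN Λ
candidate 4: (m,n)=(1,-4) → π∥ = 1-4·λ ≈ -8.656854, π⊥ = 1-4·λ' ≈ 2.656854 ∉ [0.6, 1.8) ⇒ out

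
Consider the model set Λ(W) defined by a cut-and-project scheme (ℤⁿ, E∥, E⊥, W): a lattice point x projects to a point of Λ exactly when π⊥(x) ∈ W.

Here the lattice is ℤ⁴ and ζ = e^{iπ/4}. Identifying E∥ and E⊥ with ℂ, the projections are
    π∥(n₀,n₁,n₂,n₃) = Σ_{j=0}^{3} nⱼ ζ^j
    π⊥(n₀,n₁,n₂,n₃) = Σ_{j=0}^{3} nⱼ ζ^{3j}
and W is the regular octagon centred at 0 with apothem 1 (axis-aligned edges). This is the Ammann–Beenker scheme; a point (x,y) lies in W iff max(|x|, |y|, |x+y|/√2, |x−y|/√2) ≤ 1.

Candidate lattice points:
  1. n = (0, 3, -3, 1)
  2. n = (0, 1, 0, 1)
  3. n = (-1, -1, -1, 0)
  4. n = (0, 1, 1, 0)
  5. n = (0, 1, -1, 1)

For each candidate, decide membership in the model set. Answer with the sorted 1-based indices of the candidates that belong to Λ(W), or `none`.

Internal map: ζ^{3j} for j=0..3 gives (1,0), (−√2/2,√2/2), (0,−1), (√2/2,√2/2).
candidate 1: n = (0, 3, -3, 1) → π⊥ ≈ (-1.4142, +5.8284); max(|x|,|y|,|x±y|/√2) = 5.8284 > 1 ⇒ ∉ W
candidate 2: n = (0, 1, 0, 1) → π⊥ ≈ (+0.0000, +1.4142); max(|x|,|y|,|x±y|/√2) = 1.4142 > 1 ⇒ ∉ W
candidate 3: n = (-1, -1, -1, 0) → π⊥ ≈ (-0.2929, +0.2929); max(|x|,|y|,|x±y|/√2) = 0.4142 ≤ 1 ⇒ ∈ W
candidate 4: n = (0, 1, 1, 0) → π⊥ ≈ (-0.7071, -0.2929); max(|x|,|y|,|x±y|/√2) = 0.7071 ≤ 1 ⇒ ∈ W
candidate 5: n = (0, 1, -1, 1) → π⊥ ≈ (+0.0000, +2.4142); max(|x|,|y|,|x±y|/√2) = 2.4142 > 1 ⇒ ∉ W

3, 4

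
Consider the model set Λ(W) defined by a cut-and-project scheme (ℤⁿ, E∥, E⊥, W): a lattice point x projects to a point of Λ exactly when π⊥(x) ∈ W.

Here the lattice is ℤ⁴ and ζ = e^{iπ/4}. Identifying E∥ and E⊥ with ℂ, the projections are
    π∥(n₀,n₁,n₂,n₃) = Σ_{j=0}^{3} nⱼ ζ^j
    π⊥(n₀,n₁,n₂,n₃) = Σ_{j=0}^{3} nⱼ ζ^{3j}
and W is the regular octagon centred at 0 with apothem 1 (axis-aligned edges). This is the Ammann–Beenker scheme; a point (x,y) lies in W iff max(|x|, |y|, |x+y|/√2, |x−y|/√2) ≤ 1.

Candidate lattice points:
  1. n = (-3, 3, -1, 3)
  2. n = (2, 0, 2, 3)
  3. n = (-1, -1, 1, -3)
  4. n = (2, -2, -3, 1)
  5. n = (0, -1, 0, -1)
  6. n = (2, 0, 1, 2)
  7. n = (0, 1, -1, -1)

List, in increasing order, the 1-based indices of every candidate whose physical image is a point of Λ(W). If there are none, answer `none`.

none

With ζ = e^{iπ/4} the internal vectors are ζ^0,ζ^3,ζ^6,ζ^9.
#1 (-3, 3, -1, 3): internal (-3.000000, 5.242641); octagon support 5.828427 vs apothem 1 → ∉ W
#2 (2, 0, 2, 3): internal (4.121320, 0.121320); octagon support 4.121320 vs apothem 1 → ∉ W
#3 (-1, -1, 1, -3): internal (-2.414214, -3.828427); octagon support 4.414214 vs apothem 1 → ∉ W
#4 (2, -2, -3, 1): internal (4.121320, 2.292893); octagon support 4.535534 vs apothem 1 → ∉ W
#5 (0, -1, 0, -1): internal (0.000000, -1.414214); octagon support 1.414214 vs apothem 1 → ∉ W
#6 (2, 0, 1, 2): internal (3.414214, 0.414214); octagon support 3.414214 vs apothem 1 → ∉ W
#7 (0, 1, -1, -1): internal (-1.414214, 1.000000); octagon support 1.707107 vs apothem 1 → ∉ W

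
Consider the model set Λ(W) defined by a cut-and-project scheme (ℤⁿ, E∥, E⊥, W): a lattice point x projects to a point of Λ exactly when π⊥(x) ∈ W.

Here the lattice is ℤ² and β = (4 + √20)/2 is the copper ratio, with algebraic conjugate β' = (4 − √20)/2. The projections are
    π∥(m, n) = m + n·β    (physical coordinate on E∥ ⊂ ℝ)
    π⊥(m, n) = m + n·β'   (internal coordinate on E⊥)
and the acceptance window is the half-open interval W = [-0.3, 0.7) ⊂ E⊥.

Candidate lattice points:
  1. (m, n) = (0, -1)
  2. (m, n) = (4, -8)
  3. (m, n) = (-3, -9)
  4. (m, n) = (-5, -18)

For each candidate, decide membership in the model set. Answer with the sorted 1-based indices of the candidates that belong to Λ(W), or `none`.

β' = (4−√20)/2 ≈ -0.23607.
#1 (0,-1): internal coord 0 + (-1)·β' = +0.23607; +0.23607 ∈ [-0.3, 0.7) → IN Λ
#2 (4,-8): internal coord 4 + (-8)·β' = +5.88854; +5.88854 ∉ [-0.3, 0.7) → out
#3 (-3,-9): internal coord -3 + (-9)·β' = -0.87539; -0.87539 ∉ [-0.3, 0.7) → out
#4 (-5,-18): internal coord -5 + (-18)·β' = -0.75078; -0.75078 ∉ [-0.3, 0.7) → out

1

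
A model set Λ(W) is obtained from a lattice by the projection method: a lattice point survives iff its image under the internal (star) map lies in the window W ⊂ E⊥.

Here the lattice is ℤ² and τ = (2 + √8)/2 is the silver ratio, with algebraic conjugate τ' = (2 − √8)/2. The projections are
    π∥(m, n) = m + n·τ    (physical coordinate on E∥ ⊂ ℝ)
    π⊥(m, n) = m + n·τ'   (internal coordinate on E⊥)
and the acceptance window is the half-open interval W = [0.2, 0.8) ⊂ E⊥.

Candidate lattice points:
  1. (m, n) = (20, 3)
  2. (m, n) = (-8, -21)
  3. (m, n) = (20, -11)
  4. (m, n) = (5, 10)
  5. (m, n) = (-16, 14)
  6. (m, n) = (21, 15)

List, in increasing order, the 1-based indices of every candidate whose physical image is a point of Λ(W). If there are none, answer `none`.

2

Numerically τ ≈ 2.4142 and τ' = −1/τ ≈ -0.4142.
[1] lift (20,3): star map gives 18.7574; window check 0.2 ≤ 18.7574 < 0.8 is false → out
[2] lift (-8,-21): star map gives 0.6985; window check 0.2 ≤ 0.6985 < 0.8 is true → IN Λ
[3] lift (20,-11): star map gives 24.5563; window check 0.2 ≤ 24.5563 < 0.8 is false → out
[4] lift (5,10): star map gives 0.8579; window check 0.2 ≤ 0.8579 < 0.8 is false → out
[5] lift (-16,14): star map gives -21.7990; window check 0.2 ≤ -21.7990 < 0.8 is false → out
[6] lift (21,15): star map gives 14.7868; window check 0.2 ≤ 14.7868 < 0.8 is false → out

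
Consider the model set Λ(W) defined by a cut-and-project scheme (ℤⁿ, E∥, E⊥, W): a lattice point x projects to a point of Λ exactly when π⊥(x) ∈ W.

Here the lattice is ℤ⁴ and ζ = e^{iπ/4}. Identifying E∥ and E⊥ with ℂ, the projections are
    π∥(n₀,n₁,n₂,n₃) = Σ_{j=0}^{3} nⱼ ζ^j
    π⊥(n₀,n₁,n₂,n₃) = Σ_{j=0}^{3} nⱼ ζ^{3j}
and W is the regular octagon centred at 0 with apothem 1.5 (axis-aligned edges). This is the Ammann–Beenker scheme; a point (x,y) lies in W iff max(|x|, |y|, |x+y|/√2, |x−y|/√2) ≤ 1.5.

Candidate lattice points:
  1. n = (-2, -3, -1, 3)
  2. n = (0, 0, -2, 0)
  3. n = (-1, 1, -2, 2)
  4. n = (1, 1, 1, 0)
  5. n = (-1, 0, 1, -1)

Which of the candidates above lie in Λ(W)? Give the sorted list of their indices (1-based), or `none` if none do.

4

Internal map: ζ^{3j} for j=0..3 gives (1,0), (−√2/2,√2/2), (0,−1), (√2/2,√2/2).
#1 (-2, -3, -1, 3): internal (2.2426, 1.0000); octagon support 2.2929 vs apothem 1.5 → ∉ W
#2 (0, 0, -2, 0): internal (0.0000, 2.0000); octagon support 2.0000 vs apothem 1.5 → ∉ W
#3 (-1, 1, -2, 2): internal (-0.2929, 4.1213); octagon support 4.1213 vs apothem 1.5 → ∉ W
#4 (1, 1, 1, 0): internal (0.2929, -0.2929); octagon support 0.4142 vs apothem 1.5 → ∈ W
#5 (-1, 0, 1, -1): internal (-1.7071, -1.7071); octagon support 2.4142 vs apothem 1.5 → ∉ W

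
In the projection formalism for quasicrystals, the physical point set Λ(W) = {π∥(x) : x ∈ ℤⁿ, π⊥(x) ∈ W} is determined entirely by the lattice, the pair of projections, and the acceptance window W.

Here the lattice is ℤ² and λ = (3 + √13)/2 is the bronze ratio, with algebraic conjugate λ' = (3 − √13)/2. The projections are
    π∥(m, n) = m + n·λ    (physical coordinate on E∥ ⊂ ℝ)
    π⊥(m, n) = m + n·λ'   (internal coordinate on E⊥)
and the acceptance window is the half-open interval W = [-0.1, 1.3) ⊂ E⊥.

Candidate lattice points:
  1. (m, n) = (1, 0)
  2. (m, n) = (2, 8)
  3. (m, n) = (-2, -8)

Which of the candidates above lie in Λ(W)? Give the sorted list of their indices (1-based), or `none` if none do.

1, 3

Compute λ' = (3−√13)/2 = -0.3028, so π⊥(m,n) = m -0.3028·n.
#1 (1,0): internal coord 1 + (0)·λ' = +1.0000; +1.0000 ∈ [-0.1, 1.3) → IN Λ
#2 (2,8): internal coord 2 + (8)·λ' = -0.4222; -0.4222 ∉ [-0.1, 1.3) → out
#3 (-2,-8): internal coord -2 + (-8)·λ' = +0.4222; +0.4222 ∈ [-0.1, 1.3) → IN Λ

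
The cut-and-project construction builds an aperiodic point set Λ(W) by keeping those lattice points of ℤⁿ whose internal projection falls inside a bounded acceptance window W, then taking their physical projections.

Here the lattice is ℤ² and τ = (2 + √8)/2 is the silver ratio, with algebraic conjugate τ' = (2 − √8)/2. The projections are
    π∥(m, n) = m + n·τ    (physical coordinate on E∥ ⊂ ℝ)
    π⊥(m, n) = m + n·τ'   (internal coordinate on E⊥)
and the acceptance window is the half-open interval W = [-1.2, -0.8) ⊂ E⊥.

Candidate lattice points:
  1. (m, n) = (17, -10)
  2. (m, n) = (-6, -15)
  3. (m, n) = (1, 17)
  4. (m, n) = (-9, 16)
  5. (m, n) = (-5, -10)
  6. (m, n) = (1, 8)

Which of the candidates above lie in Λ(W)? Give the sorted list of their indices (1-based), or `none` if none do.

5

Compute τ' = (2−√8)/2 = -0.41421, so π⊥(m,n) = m -0.41421·n.
candidate 1: (m,n)=(17,-10) → π∥ = 17-10·τ ≈ -7.14214, π⊥ = 17-10·τ' ≈ 21.14214 ∉ [-1.2, -0.8) ⇒ out
candidate 2: (m,n)=(-6,-15) → π∥ = -6-15·τ ≈ -42.21320, π⊥ = -6-15·τ' ≈ 0.21320 ∉ [-1.2, -0.8) ⇒ out
candidate 3: (m,n)=(1,17) → π∥ = 1+17·τ ≈ 42.04163, π⊥ = 1+17·τ' ≈ -6.04163 ∉ [-1.2, -0.8) ⇒ out
candidate 4: (m,n)=(-9,16) → π∥ = -9+16·τ ≈ 29.62742, π⊥ = -9+16·τ' ≈ -15.62742 ∉ [-1.2, -0.8) ⇒ out
candidate 5: (m,n)=(-5,-10) → π∥ = -5-10·τ ≈ -29.14214, π⊥ = -5-10·τ' ≈ -0.85786 ∈ [-1.2, -0.8) ⇒ IN Λ
candidate 6: (m,n)=(1,8) → π∥ = 1+8·τ ≈ 20.31371, π⊥ = 1+8·τ' ≈ -2.31371 ∉ [-1.2, -0.8) ⇒ out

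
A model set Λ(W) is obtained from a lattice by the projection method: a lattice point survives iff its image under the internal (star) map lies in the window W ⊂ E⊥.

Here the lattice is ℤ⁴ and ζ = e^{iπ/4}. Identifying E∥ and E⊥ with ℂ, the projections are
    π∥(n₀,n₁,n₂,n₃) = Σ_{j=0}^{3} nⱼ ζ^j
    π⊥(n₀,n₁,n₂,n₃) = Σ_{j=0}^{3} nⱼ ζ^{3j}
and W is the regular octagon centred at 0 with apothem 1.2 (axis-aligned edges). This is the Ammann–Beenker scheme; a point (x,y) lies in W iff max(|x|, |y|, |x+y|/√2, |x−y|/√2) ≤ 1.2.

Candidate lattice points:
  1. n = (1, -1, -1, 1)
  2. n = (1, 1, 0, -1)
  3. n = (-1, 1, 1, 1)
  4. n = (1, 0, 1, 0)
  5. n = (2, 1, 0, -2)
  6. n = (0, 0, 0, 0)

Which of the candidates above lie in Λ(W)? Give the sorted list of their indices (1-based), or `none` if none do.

2, 3, 5, 6

Internal map: ζ^{3j} for j=0..3 gives (1,0), (−√2/2,√2/2), (0,−1), (√2/2,√2/2).
#1 (1, -1, -1, 1): internal (2.414214, 1.000000); octagon support 2.414214 vs apothem 1.2 → ∉ W
#2 (1, 1, 0, -1): internal (-0.414214, 0.000000); octagon support 0.414214 vs apothem 1.2 → ∈ W
#3 (-1, 1, 1, 1): internal (-1.000000, 0.414214); octagon support 1.000000 vs apothem 1.2 → ∈ W
#4 (1, 0, 1, 0): internal (1.000000, -1.000000); octagon support 1.414214 vs apothem 1.2 → ∉ W
#5 (2, 1, 0, -2): internal (-0.121320, -0.707107); octagon support 0.707107 vs apothem 1.2 → ∈ W
#6 (0, 0, 0, 0): internal (0.000000, 0.000000); octagon support 0.000000 vs apothem 1.2 → ∈ W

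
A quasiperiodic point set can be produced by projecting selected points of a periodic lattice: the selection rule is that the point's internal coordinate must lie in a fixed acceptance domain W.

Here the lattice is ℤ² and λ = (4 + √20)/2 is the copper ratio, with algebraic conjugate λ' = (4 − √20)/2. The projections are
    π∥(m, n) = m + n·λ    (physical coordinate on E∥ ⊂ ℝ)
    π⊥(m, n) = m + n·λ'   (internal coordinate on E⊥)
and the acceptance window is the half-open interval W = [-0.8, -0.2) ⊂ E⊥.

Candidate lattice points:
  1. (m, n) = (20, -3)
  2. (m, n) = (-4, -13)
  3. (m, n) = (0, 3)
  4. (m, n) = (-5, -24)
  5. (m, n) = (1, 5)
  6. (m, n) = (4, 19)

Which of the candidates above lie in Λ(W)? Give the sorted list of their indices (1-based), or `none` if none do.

3, 6

Compute λ' = (4−√20)/2 = -0.2361, so π⊥(m,n) = m -0.2361·n.
#1 (20,-3): internal coord 20 + (-3)·λ' = +20.7082; +20.7082 ∉ [-0.8, -0.2) → out
#2 (-4,-13): internal coord -4 + (-13)·λ' = -0.9311; -0.9311 ∉ [-0.8, -0.2) → out
#3 (0,3): internal coord 0 + (3)·λ' = -0.7082; -0.7082 ∈ [-0.8, -0.2) → IN Λ
#4 (-5,-24): internal coord -5 + (-24)·λ' = +0.6656; +0.6656 ∉ [-0.8, -0.2) → out
#5 (1,5): internal coord 1 + (5)·λ' = -0.1803; -0.1803 ∉ [-0.8, -0.2) → out
#6 (4,19): internal coord 4 + (19)·λ' = -0.4853; -0.4853 ∈ [-0.8, -0.2) → IN Λ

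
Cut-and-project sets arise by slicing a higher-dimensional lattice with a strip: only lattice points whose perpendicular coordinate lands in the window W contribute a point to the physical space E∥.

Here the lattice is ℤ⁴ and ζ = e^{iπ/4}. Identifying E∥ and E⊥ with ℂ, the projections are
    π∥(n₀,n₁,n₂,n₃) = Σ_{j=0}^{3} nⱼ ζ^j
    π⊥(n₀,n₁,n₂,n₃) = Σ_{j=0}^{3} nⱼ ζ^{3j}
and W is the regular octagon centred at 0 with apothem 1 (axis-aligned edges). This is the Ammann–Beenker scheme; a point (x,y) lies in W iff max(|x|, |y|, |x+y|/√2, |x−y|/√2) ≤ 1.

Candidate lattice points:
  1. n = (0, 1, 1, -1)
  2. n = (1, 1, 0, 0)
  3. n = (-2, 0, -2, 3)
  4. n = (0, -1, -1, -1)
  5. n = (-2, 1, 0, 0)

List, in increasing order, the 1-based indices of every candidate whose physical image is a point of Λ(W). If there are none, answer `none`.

π⊥(n) = n₀ + n₁ζ³ + n₂ζ⁶ + n₃ζ⁹ where ζ = e^{iπ/4}.
candidate 1: n = (0, 1, 1, -1) → π⊥ ≈ (-1.41421, -1.00000); max(|x|,|y|,|x±y|/√2) = 1.70711 > 1 ⇒ ∉ W
candidate 2: n = (1, 1, 0, 0) → π⊥ ≈ (+0.29289, +0.70711); max(|x|,|y|,|x±y|/√2) = 0.70711 ≤ 1 ⇒ ∈ W
candidate 3: n = (-2, 0, -2, 3) → π⊥ ≈ (+0.12132, +4.12132); max(|x|,|y|,|x±y|/√2) = 4.12132 > 1 ⇒ ∉ W
candidate 4: n = (0, -1, -1, -1) → π⊥ ≈ (+0.00000, -0.41421); max(|x|,|y|,|x±y|/√2) = 0.41421 ≤ 1 ⇒ ∈ W
candidate 5: n = (-2, 1, 0, 0) → π⊥ ≈ (-2.70711, +0.70711); max(|x|,|y|,|x±y|/√2) = 2.70711 > 1 ⇒ ∉ W

2, 4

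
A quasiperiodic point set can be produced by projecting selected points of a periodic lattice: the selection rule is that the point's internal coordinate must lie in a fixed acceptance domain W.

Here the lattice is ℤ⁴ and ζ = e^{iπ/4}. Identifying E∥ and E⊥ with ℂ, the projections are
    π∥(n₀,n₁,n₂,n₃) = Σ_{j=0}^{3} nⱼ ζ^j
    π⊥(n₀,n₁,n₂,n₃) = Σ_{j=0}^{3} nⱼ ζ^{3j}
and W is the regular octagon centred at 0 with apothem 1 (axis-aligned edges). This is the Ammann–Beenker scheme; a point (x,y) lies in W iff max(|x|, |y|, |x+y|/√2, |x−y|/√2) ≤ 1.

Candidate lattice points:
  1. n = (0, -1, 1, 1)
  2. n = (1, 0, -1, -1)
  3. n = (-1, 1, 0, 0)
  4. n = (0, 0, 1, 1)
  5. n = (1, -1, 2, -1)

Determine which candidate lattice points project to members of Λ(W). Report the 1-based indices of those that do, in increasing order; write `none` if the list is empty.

With ζ = e^{iπ/4} the internal vectors are ζ^0,ζ^3,ζ^6,ζ^9.
#1 (0, -1, 1, 1): internal (1.4142, -1.0000); octagon support 1.7071 vs apothem 1 → ∉ W
#2 (1, 0, -1, -1): internal (0.2929, 0.2929); octagon support 0.4142 vs apothem 1 → ∈ W
#3 (-1, 1, 0, 0): internal (-1.7071, 0.7071); octagon support 1.7071 vs apothem 1 → ∉ W
#4 (0, 0, 1, 1): internal (0.7071, -0.2929); octagon support 0.7071 vs apothem 1 → ∈ W
#5 (1, -1, 2, -1): internal (1.0000, -3.4142); octagon support 3.4142 vs apothem 1 → ∉ W

2, 4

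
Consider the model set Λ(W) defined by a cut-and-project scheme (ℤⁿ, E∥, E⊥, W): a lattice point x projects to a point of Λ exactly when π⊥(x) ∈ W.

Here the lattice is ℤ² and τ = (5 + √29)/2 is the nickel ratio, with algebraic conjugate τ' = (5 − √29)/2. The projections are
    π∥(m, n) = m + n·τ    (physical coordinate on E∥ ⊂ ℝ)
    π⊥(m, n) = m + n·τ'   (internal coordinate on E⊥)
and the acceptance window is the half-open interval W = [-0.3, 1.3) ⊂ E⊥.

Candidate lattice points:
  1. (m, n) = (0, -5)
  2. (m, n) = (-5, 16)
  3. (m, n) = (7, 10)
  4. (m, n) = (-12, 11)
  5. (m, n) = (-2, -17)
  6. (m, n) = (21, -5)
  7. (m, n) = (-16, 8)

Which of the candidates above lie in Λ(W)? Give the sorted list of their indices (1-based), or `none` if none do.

Compute τ' = (5−√29)/2 = -0.192582, so π⊥(m,n) = m -0.192582·n.
[1] lift (0,-5): star map gives 0.962912; window check -0.3 ≤ 0.962912 < 1.3 is true → IN Λ
[2] lift (-5,16): star map gives -8.081318; window check -0.3 ≤ -8.081318 < 1.3 is false → out
[3] lift (7,10): star map gives 5.074176; window check -0.3 ≤ 5.074176 < 1.3 is false → out
[4] lift (-12,11): star map gives -14.118406; window check -0.3 ≤ -14.118406 < 1.3 is false → out
[5] lift (-2,-17): star map gives 1.273901; window check -0.3 ≤ 1.273901 < 1.3 is true → IN Λ
[6] lift (21,-5): star map gives 21.962912; window check -0.3 ≤ 21.962912 < 1.3 is false → out
[7] lift (-16,8): star map gives -17.540659; window check -0.3 ≤ -17.540659 < 1.3 is false → out

1, 5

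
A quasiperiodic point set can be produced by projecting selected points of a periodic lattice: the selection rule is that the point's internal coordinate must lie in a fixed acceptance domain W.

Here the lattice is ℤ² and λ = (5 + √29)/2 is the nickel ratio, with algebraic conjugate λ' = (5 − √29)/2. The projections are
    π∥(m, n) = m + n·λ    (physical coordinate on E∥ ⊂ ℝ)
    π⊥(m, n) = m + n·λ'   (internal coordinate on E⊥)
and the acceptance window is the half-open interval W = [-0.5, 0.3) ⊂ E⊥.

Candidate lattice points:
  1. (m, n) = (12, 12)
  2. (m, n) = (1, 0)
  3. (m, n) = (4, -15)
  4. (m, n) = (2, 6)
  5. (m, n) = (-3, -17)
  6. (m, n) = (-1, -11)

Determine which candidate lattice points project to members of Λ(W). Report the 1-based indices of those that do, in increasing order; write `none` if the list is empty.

5

Compute λ' = (5−√29)/2 = -0.1926, so π⊥(m,n) = m -0.1926·n.
#1 (12,12): internal coord 12 + (12)·λ' = +9.6890; +9.6890 ∉ [-0.5, 0.3) → out
#2 (1,0): internal coord 1 + (0)·λ' = +1.0000; +1.0000 ∉ [-0.5, 0.3) → out
#3 (4,-15): internal coord 4 + (-15)·λ' = +6.8887; +6.8887 ∉ [-0.5, 0.3) → out
#4 (2,6): internal coord 2 + (6)·λ' = +0.8445; +0.8445 ∉ [-0.5, 0.3) → out
#5 (-3,-17): internal coord -3 + (-17)·λ' = +0.2739; +0.2739 ∈ [-0.5, 0.3) → IN Λ
#6 (-1,-11): internal coord -1 + (-11)·λ' = +1.1184; +1.1184 ∉ [-0.5, 0.3) → out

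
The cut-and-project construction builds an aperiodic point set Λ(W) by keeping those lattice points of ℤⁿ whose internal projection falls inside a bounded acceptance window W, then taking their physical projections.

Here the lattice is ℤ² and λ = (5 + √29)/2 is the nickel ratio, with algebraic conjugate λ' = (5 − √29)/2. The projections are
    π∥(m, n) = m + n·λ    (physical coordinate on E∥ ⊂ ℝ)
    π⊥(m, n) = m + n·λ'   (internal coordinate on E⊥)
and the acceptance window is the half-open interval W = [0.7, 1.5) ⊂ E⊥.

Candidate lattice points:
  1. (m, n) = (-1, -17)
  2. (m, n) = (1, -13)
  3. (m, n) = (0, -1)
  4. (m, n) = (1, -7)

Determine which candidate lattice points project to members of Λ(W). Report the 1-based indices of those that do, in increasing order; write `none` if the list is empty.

Numerically λ ≈ 5.1926 and λ' = −1/λ ≈ -0.1926.
#1 (-1,-17): internal coord -1 + (-17)·λ' = +2.2739; +2.2739 ∉ [0.7, 1.5) → out
#2 (1,-13): internal coord 1 + (-13)·λ' = +3.5036; +3.5036 ∉ [0.7, 1.5) → out
#3 (0,-1): internal coord 0 + (-1)·λ' = +0.1926; +0.1926 ∉ [0.7, 1.5) → out
#4 (1,-7): internal coord 1 + (-7)·λ' = +2.3481; +2.3481 ∉ [0.7, 1.5) → out

none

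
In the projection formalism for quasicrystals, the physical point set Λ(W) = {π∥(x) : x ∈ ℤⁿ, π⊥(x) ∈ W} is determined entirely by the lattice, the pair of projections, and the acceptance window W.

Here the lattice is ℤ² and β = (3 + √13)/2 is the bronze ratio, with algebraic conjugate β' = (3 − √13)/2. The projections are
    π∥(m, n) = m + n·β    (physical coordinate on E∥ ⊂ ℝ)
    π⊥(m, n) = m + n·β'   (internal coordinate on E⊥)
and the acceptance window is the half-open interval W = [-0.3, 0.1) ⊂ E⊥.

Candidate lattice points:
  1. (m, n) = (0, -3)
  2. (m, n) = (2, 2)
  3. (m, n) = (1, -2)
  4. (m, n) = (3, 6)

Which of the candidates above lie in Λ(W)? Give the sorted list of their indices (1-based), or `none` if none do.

none

Compute β' = (3−√13)/2 = -0.3028, so π⊥(m,n) = m -0.3028·n.
#1 (0,-3): internal coord 0 + (-3)·β' = +0.9083; +0.9083 ∉ [-0.3, 0.1) → out
#2 (2,2): internal coord 2 + (2)·β' = +1.3944; +1.3944 ∉ [-0.3, 0.1) → out
#3 (1,-2): internal coord 1 + (-2)·β' = +1.6056; +1.6056 ∉ [-0.3, 0.1) → out
#4 (3,6): internal coord 3 + (6)·β' = +1.1833; +1.1833 ∉ [-0.3, 0.1) → out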